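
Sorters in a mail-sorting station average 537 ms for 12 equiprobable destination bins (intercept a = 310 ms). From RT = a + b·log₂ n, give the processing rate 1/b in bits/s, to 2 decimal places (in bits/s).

15.79 bits/s

Choice component = 537 − 310 = 227 ms over log₂(12) = 3.5850 bits.
b = 227 / 3.5850 = 63.320 ms/bit, so 1/b = 15.793 bits/s.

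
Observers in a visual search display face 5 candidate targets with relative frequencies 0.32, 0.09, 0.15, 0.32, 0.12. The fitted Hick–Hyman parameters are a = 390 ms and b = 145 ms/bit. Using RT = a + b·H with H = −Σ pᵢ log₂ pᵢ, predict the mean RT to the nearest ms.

H = 0.32·log₂(1/0.32) + 0.09·log₂(1/0.09) + 0.15·log₂(1/0.15) + 0.32·log₂(1/0.32) + 0.12·log₂(1/0.12) = 2.1423 bits.
RT = 390 + 145 × 2.1423 = 700.64 ms.

701 ms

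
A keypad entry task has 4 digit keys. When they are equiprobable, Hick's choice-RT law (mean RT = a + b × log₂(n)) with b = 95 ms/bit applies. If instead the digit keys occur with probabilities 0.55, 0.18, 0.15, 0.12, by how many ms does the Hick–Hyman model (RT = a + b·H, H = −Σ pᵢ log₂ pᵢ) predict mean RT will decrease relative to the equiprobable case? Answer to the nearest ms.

The RT saving is b·ΔH. Equiprobable H₀ = log₂(4) = 2.0000 bits; with the given probabilities H = 1.6973 bits.
b·(H₀ − H) = 95 × (2.0000 − 1.6973) = 28.76 ms.

29 ms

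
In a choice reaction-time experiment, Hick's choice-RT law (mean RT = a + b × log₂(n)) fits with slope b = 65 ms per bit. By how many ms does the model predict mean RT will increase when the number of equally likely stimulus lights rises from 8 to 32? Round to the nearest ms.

130 ms

ΔRT = (a + b log₂ n₂) − (a + b log₂ n₁) = b·(log₂ n₂ − log₂ n₁).
log₂(32) − log₂(8) = log₂(32/8) = log₂(4) = 2.
ΔRT = 65 × 2.0000 = 130.000 ms.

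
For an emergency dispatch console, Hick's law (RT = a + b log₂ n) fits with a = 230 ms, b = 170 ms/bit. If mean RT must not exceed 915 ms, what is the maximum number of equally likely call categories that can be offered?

170·log₂ n ≤ 915 − 230 = 685, giving log₂ n ≤ 4.0294 and n ≤ 16.330. The largest whole number is 16.

16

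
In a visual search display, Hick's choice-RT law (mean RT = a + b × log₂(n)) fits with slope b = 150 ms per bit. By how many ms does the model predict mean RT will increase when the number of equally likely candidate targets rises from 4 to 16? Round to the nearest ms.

ΔRT = (a + b log₂ n₂) − (a + b log₂ n₁) = b·(log₂ n₂ − log₂ n₁).
log₂(16) − log₂(4) = log₂(16/4) = log₂(4) = 2.
ΔRT = 150 × 2.0000 = 300.000 ms.

300 ms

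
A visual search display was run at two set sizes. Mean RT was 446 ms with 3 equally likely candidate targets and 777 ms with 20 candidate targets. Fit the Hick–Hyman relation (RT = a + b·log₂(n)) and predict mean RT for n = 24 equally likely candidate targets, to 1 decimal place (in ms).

Solve the two-equation system in a and b:
  b = (777 − 446) / (log₂ 20 − log₂ 3) = 331 / (4.3219 − 1.5850) = 120.937 ms/bit
  a = 446 − 120.937 × 1.5850 = 254.320 ms
Then RT(24) = 254.320 + 120.937 × log₂ 24 = 254.320 + 120.937 × 4.5850 ≈ 808.811 ms.

808.8 ms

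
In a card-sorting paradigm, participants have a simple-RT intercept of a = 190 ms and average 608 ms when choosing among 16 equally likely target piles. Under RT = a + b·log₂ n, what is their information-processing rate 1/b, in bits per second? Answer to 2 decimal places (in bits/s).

9.57 bits/s

Choice component = 608 − 190 = 418 ms over log₂(16) = 4 bits.
b = 418 / 4 = 104.500 ms/bit, so 1/b = 9.569 bits/s.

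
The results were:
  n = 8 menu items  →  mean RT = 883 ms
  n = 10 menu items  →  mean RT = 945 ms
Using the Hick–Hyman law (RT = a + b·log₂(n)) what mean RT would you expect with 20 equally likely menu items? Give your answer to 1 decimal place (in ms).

RT is linear in log₂ n, so two points fix the line:
  b = (945 − 883) / (log₂ 10 − log₂ 8) = 62 / (3.3219 − 3) = 192.590 ms/bit
  a = 883 − 192.590 × 3 = 305.231 ms
Then RT(20) = 305.231 + 192.590 × log₂ 20 = 305.231 + 192.590 × 4.3219 ≈ 1137.590 ms.

1137.6 ms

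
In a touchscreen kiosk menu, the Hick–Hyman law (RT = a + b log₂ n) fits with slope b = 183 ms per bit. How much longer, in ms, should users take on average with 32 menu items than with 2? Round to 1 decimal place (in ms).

ΔRT = (a + b log₂ n₂) − (a + b log₂ n₁) = b·(log₂ n₂ − log₂ n₁).
log₂(32) − log₂(2) = log₂(32/2) = log₂(16) = 4.
ΔRT = 183 × 4.0000 = 732.000 ms.

732.0 ms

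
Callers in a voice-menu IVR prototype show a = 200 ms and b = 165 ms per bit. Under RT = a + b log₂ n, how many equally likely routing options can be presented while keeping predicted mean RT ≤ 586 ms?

5

165·log₂ n ≤ 586 − 200 = 386, giving log₂ n ≤ 2.3394 and n ≤ 5.061. The largest whole number is 5.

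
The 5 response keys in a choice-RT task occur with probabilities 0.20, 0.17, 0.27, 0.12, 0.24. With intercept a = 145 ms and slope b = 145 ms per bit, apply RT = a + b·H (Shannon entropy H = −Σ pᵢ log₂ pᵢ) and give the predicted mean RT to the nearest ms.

474 ms

Entropy contributions −pᵢ log₂ pᵢ: 0.4644, 0.4346, 0.5100, 0.3671, 0.4941; sum H = 2.2702 bits.
RT = a + bH = 145 + 145·2.2702 = 474.18 ms.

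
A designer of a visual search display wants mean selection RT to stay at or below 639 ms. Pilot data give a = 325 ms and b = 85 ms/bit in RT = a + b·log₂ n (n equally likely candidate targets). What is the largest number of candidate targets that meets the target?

12

Information budget: (639 − 325)/85 = 3.6941 bits, so n ≤ 2^3.6941 = 12.943 → at most 12.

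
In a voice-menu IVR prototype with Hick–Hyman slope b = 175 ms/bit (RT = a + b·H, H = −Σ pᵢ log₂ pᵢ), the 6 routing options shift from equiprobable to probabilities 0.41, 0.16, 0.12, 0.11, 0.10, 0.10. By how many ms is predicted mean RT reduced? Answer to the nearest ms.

44 ms

Equiprobable entropy H₀ = log₂ 6 = 2.5850 bits.
Skewed entropy H = −Σ pᵢ log₂ pᵢ = 2.3321 bits.
ΔRT = b·(H₀ − H) = 175 × 0.2528 = 44.24 ms.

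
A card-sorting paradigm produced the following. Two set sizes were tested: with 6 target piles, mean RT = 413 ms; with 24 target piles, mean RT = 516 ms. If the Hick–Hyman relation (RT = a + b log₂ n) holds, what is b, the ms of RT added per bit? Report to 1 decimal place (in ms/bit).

51.5 ms/bit

b = (RT₂ − RT₁)/(log₂ n₂ − log₂ n₁) = (516 − 413)/(4.5850 − 2.5850) = 51.500 ms/bit.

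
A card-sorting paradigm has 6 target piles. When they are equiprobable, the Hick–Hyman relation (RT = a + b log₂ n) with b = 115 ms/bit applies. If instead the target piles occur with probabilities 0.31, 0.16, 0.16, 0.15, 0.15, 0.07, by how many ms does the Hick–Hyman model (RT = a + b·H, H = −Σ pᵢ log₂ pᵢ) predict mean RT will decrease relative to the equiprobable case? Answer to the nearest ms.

Equiprobable entropy H₀ = log₂ 6 = 2.5850 bits.
Skewed entropy H = −Σ pᵢ log₂ pᵢ = 2.4595 bits.
ΔRT = b·(H₀ − H) = 115 × 0.1255 = 14.43 ms.

14 ms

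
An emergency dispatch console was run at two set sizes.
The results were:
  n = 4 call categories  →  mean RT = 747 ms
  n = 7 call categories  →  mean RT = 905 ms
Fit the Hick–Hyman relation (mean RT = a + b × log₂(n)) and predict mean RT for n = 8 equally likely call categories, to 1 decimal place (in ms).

942.7 ms

Fit slope and intercept:
  b = (905 − 747) / (log₂ 7 − log₂ 4) = 158 / (2.8074 − 2) = 195.701 ms/bit
  a = 747 − 195.701 × 2 = 355.598 ms
Then RT(8) = 355.598 + 195.701 × log₂ 8 = 355.598 + 195.701 × 3 ≈ 942.701 ms.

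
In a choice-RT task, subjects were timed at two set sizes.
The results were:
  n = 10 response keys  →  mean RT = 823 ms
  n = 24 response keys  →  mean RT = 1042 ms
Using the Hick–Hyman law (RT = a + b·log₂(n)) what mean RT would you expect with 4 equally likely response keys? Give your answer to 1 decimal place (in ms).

593.8 ms

RT is linear in log₂ n, so two points fix the line:
  b = (1042 − 823) / (log₂ 24 − log₂ 10) = 219 / (4.5850 − 3.3219) = 173.392 ms/bit
  a = 823 − 173.392 × 3.3219 = 247.004 ms
Then RT(4) = 247.004 + 173.392 × log₂ 4 = 247.004 + 173.392 × 2 ≈ 593.788 ms.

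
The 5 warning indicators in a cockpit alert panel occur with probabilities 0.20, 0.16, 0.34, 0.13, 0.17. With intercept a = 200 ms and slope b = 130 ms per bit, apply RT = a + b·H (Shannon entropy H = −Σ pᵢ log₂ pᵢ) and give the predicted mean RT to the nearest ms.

490 ms

H = 0.20·log₂(1/0.20) + 0.16·log₂(1/0.16) + 0.34·log₂(1/0.34) + 0.13·log₂(1/0.13) + 0.17·log₂(1/0.17) = 2.2338 bits.
RT = 200 + 130 × 2.2338 = 490.39 ms.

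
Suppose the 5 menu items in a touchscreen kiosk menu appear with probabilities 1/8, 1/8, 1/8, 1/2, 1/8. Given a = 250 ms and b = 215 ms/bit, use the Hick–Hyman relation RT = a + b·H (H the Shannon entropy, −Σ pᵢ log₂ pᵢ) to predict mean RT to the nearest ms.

680 ms

H = −Σ pᵢ log₂ pᵢ = 0.125·3 + 0.125·3 + 0.125·3 + 0.5·1 + 0.125·3 = 2.000 bits.
RT = 250 + 215 × 2.000 = 680.00 ms.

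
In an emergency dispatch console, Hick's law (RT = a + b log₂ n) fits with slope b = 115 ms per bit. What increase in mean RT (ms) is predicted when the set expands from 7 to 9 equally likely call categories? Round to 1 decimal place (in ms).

ΔRT = (a + b log₂ n₂) − (a + b log₂ n₁) = b·(log₂ n₂ − log₂ n₁).
log₂(9) − log₂(7) = 3.1699 − 2.8074 = 0.3626.
ΔRT = 115 × 0.3626 = 41.696 ms.

41.7 ms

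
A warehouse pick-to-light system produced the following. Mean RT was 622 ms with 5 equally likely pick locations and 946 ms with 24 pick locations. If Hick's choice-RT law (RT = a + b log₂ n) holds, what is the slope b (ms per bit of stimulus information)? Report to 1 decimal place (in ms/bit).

The slope on a log₂ axis is (946 − 622) / (4.5850 − 2.3219) = 143.171 ms/bit.

143.2 ms/bit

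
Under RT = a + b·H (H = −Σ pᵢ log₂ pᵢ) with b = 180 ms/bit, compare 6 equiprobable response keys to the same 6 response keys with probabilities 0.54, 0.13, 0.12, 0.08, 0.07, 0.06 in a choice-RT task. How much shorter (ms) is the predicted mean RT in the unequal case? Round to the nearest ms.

99 ms

The RT saving is b·ΔH. Equiprobable H₀ = log₂(6) = 2.5850 bits; with the given probabilities H = 2.0334 bits.
b·(H₀ − H) = 180 × (2.5850 − 2.0334) = 99.29 ms.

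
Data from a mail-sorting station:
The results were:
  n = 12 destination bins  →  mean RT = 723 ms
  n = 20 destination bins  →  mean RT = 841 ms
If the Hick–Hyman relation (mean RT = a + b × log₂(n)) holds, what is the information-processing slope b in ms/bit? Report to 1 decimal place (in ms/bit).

The slope on a log₂ axis is (841 − 723) / (4.3219 − 3.5850) = 160.116 ms/bit.

160.1 ms/bit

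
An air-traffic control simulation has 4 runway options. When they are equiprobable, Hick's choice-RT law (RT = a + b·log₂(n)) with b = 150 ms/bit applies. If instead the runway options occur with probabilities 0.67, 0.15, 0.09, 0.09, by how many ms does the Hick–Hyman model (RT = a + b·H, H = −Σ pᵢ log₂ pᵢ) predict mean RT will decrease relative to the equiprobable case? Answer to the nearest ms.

The RT saving is b·ΔH. Equiprobable H₀ = log₂(4) = 2.0000 bits; with the given probabilities H = 1.4230 bits.
b·(H₀ − H) = 150 × (2.0000 − 1.4230) = 86.56 ms.

87 ms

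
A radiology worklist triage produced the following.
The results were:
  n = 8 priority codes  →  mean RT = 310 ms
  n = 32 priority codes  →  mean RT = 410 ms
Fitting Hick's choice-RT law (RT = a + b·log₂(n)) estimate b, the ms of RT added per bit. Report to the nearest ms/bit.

The slope on a log₂ axis is (410 − 310) / (5 − 3) = 50 ms/bit.

50 ms/bit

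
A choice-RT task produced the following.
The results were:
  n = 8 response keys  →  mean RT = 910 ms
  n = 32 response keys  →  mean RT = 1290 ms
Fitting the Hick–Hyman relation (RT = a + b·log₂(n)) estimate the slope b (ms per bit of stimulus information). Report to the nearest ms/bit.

b = (RT₂ − RT₁)/(log₂ n₂ − log₂ n₁) = (1290 − 910)/(5 − 3) = 190 ms/bit.

190 ms/bit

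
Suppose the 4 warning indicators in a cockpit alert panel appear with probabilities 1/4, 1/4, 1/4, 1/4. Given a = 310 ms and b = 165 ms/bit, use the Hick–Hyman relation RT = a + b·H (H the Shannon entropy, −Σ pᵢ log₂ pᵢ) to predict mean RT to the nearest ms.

Each term −pᵢ log₂ pᵢ: 0.25·2 + 0.25·2 + 0.25·2 + 0.25·2; summed, H = 2.000 bits.
Mean RT = a + bH = 310 + 165·2.000 = 640.00 ms.

640 ms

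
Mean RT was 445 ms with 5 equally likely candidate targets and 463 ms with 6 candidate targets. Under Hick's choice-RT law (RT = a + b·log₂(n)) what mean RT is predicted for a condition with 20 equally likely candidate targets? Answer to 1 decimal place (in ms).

581.9 ms

Fit slope and intercept:
  b = (463 − 445) / (log₂ 6 − log₂ 5) = 18 / (2.5850 − 2.3219) = 68.432 ms/bit
  a = 445 − 68.432 × 2.3219 = 286.106 ms
Then RT(20) = 286.106 + 68.432 × log₂ 20 = 286.106 + 68.432 × 4.3219 ≈ 581.864 ms.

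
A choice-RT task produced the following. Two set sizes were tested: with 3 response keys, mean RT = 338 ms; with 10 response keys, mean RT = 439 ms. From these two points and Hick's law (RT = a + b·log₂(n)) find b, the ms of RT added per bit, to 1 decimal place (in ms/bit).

58.1 ms/bit

The slope on a log₂ axis is (439 − 338) / (3.3219 − 1.5850) = 58.147 ms/bit.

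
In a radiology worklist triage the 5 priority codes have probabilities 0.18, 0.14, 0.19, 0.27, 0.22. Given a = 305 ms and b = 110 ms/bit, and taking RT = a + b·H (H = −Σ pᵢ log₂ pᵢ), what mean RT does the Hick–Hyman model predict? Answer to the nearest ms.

H = 0.18·log₂(1/0.18) + 0.14·log₂(1/0.14) + 0.19·log₂(1/0.19) + 0.27·log₂(1/0.27) + 0.22·log₂(1/0.22) = 2.2882 bits.
RT = 305 + 110 × 2.2882 = 556.71 ms.

557 ms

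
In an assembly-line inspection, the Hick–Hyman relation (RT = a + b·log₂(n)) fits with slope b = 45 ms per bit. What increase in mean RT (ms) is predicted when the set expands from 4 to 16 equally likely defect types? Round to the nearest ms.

90 ms

The intercept a cancels: ΔRT = b·(log₂ n₂ − log₂ n₁) = b·log₂(n₂/n₁).
log₂(16) − log₂(4) = log₂(16/4) = log₂(4) = 2.
ΔRT = 45 × 2.0000 = 90.000 ms.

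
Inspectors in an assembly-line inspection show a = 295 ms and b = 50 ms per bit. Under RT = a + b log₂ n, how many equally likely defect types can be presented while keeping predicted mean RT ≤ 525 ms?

50·log₂ n ≤ 525 − 295 = 230, giving log₂ n ≤ 4.6000 and n ≤ 24.251. The largest whole number is 24.

24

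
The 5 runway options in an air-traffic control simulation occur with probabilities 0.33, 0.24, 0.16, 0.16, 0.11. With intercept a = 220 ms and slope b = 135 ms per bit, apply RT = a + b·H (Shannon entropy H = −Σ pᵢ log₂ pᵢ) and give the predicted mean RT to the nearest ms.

519 ms

H = 0.33·log₂(1/0.33) + 0.24·log₂(1/0.24) + 0.16·log₂(1/0.16) + 0.16·log₂(1/0.16) + 0.11·log₂(1/0.11) = 2.2183 bits.
RT = 220 + 135 × 2.2183 = 519.47 ms.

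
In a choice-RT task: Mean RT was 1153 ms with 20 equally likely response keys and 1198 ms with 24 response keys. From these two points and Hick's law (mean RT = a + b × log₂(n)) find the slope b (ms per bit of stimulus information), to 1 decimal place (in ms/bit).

Slope: b = (1198 − 1153) / (log₂ 24 − log₂ 20) = 45/0.2630 = 171.080 ms/bit.

171.1 ms/bit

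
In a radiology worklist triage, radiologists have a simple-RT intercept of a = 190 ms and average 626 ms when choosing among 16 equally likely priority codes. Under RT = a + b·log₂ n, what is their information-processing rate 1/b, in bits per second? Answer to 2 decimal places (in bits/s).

9.17 bits/s

Choice component = 626 − 190 = 436 ms over log₂(16) = 4 bits.
b = 436 / 4 = 109.000 ms/bit, so 1/b = 9.174 bits/s.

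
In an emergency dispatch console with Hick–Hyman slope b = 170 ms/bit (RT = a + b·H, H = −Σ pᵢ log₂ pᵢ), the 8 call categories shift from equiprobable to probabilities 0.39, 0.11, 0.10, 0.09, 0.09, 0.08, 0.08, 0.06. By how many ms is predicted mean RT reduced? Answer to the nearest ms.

Equiprobable entropy H₀ = log₂ 8 = 3.0000 bits.
Skewed entropy H = −Σ pᵢ log₂ pᵢ = 2.6641 bits.
ΔRT = b·(H₀ − H) = 170 × 0.3359 = 57.10 ms.

57 ms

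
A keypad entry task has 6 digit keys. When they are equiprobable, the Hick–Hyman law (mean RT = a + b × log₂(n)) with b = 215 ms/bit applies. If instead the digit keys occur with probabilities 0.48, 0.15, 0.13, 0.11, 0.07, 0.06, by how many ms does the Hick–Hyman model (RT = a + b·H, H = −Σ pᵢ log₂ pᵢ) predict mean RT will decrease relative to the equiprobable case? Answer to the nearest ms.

91 ms

Equiprobable entropy H₀ = log₂ 6 = 2.5850 bits.
Skewed entropy H = −Σ pᵢ log₂ pᵢ = 2.1638 bits.
ΔRT = b·(H₀ − H) = 215 × 0.4211 = 90.54 ms.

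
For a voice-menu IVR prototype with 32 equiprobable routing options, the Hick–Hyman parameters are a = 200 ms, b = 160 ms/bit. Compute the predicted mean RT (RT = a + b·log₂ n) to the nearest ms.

log₂(32) = 5 bits, so RT = 200 + 160 × 5 ≈ 1000.000 ms.

1000 ms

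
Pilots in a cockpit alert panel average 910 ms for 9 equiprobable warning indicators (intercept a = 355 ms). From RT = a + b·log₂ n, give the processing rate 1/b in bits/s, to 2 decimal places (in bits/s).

b = (910 − 355)/log₂ 9 = 555/3.1699 = 175.083 ms per bit = 0.17508 s/bit; the reciprocal is 5.712 bits/s.

5.71 bits/s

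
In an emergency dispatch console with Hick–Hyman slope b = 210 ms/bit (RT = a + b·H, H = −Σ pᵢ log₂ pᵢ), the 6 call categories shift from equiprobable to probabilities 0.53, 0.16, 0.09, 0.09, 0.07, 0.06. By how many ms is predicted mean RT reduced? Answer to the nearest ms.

The RT saving is b·ΔH. Equiprobable H₀ = log₂(6) = 2.5850 bits; with the given probabilities H = 2.0459 bits.
b·(H₀ − H) = 210 × (2.5850 − 2.0459) = 113.21 ms.

113 ms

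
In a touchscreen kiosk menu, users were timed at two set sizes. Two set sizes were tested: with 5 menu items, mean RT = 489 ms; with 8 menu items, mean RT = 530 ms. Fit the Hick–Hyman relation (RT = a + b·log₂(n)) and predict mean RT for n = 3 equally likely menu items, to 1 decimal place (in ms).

Fit slope and intercept:
  b = (530 − 489) / (log₂ 8 − log₂ 5) = 41 / (3 − 2.3219) = 60.466 ms/bit
  a = 489 − 60.466 × 2.3219 = 348.603 ms
Then RT(3) = 348.603 + 60.466 × log₂ 3 = 348.603 + 60.466 × 1.5850 ≈ 444.439 ms.

444.4 ms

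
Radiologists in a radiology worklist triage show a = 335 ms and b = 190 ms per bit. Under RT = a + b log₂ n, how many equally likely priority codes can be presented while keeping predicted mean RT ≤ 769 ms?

4

Information budget: (769 − 335)/190 = 2.2842 bits, so n ≤ 2^2.2842 = 4.871 → at most 4.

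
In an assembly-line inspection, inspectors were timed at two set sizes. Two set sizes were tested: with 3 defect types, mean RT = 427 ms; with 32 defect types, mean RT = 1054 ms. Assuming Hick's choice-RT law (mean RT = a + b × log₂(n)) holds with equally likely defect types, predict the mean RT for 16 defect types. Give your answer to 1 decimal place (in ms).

870.4 ms

RT is linear in log₂ n, so two points fix the line:
  b = (1054 − 427) / (log₂ 32 − log₂ 3) = 627 / (5 − 1.5850) = 183.600 ms/bit
  a = 427 − 183.600 × 1.5850 = 136.001 ms
Then RT(16) = 136.001 + 183.600 × log₂ 16 = 136.001 + 183.600 × 4 ≈ 870.400 ms.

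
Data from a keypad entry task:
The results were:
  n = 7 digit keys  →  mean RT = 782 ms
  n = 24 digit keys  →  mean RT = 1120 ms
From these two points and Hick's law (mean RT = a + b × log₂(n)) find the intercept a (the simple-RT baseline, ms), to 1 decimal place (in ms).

b = (RT₂ − RT₁)/(log₂ n₂ − log₂ n₁) = (1120 − 782)/(4.5850 − 2.8074) = 190.143 ms/bit.
Intercept: a = 782 − 190.143·log₂(7) = 248.201 ms.

248.2 ms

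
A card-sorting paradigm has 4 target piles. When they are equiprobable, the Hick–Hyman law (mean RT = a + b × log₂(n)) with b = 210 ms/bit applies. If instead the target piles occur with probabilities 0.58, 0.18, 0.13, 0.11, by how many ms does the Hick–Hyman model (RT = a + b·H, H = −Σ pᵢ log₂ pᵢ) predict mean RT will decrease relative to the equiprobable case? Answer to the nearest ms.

Equiprobable entropy H₀ = log₂ 4 = 2.0000 bits.
Skewed entropy H = −Σ pᵢ log₂ pᵢ = 1.6340 bits.
ΔRT = b·(H₀ − H) = 210 × 0.3660 = 76.85 ms.

77 ms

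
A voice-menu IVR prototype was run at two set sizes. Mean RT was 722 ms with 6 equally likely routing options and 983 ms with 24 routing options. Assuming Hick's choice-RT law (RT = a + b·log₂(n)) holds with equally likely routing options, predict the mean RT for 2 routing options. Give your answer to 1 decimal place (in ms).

515.2 ms

RT is linear in log₂ n, so two points fix the line:
  b = (983 − 722) / (log₂ 24 − log₂ 6) = 261 / (4.5850 − 2.5850) = 130.500 ms/bit
  a = 722 − 130.500 × 2.5850 = 384.662 ms
Then RT(2) = 384.662 + 130.500 × log₂ 2 = 384.662 + 130.500 × 1 ≈ 515.162 ms.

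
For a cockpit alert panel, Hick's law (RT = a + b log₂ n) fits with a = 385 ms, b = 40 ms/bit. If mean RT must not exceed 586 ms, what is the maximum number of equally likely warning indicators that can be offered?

32

Information budget: (586 − 385)/40 = 5.0250 bits, so n ≤ 2^5.0250 = 32.559 → at most 32.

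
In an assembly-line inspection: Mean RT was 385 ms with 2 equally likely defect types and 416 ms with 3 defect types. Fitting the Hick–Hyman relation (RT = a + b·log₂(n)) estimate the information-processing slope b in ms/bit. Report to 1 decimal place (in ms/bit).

53.0 ms/bit

b = (RT₂ − RT₁)/(log₂ n₂ − log₂ n₁) = (416 − 385)/(1.5850 − 1) = 52.995 ms/bit.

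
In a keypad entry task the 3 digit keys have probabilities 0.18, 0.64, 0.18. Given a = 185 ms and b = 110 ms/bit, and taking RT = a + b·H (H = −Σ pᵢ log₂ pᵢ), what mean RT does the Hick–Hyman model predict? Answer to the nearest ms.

Entropy contributions −pᵢ log₂ pᵢ: 0.4453, 0.4121, 0.4453; sum H = 1.3027 bits.
RT = a + bH = 185 + 110·1.3027 = 328.30 ms.

328 ms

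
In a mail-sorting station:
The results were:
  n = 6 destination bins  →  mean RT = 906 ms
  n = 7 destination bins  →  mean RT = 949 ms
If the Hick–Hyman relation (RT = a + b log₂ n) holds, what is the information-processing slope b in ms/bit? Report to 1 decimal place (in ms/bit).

193.4 ms/bit

Slope: b = (949 − 906) / (log₂ 7 − log₂ 6) = 43/0.2224 = 193.352 ms/bit.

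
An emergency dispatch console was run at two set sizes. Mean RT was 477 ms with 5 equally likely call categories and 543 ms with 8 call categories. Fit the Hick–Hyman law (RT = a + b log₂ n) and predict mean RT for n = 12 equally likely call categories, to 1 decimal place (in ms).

With log₂ n on the abscissa the relation is linear; from the two conditions:
  b = (543 − 477) / (log₂ 8 − log₂ 5) = 66 / (3 − 2.3219) = 97.335 ms/bit
  a = 477 − 97.335 × 2.3219 = 250.996 ms
Then RT(12) = 250.996 + 97.335 × log₂ 12 = 250.996 + 97.335 × 3.5850 ≈ 599.937 ms.

599.9 ms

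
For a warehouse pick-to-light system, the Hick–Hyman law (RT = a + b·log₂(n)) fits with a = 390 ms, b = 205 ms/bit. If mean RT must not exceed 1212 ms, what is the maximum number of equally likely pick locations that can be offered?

16

Information budget: (1212 − 390)/205 = 4.0098 bits, so n ≤ 2^4.0098 = 16.109 → at most 16.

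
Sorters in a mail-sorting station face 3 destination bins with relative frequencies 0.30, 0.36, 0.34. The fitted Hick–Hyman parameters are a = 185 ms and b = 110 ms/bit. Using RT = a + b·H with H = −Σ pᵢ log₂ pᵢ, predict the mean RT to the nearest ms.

H = 0.30·log₂(1/0.30) + 0.36·log₂(1/0.36) + 0.34·log₂(1/0.34) = 1.5809 bits.
RT = 185 + 110 × 1.5809 = 358.90 ms.

359 ms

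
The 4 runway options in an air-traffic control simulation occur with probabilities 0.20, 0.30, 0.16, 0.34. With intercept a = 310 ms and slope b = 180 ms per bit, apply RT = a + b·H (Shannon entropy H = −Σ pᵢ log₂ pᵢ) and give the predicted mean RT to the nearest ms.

Entropy contributions −pᵢ log₂ pᵢ: 0.4644, 0.5211, 0.4230, 0.5292; sum H = 1.9377 bits.
RT = a + bH = 310 + 180·1.9377 = 658.78 ms.

659 ms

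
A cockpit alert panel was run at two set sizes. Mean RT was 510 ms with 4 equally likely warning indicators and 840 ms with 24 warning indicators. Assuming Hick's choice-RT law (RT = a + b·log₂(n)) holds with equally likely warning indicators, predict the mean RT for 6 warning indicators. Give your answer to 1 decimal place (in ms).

Fit slope and intercept:
  b = (840 − 510) / (log₂ 24 − log₂ 4) = 330 / (4.5850 − 2) = 127.661 ms/bit
  a = 510 − 127.661 × 2 = 254.677 ms
Then RT(6) = 254.677 + 127.661 × log₂ 6 = 254.677 + 127.661 × 2.5850 ≈ 584.677 ms.

584.7 ms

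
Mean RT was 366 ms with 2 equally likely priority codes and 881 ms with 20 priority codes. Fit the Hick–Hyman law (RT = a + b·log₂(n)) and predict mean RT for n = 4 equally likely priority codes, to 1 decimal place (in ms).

521.0 ms

Solve the two-equation system in a and b:
  b = (881 − 366) / (log₂ 20 − log₂ 2) = 515 / (4.3219 − 1) = 155.030 ms/bit
  a = 366 − 155.030 × 1 = 210.970 ms
Then RT(4) = 210.970 + 155.030 × log₂ 4 = 210.970 + 155.030 × 2 ≈ 521.030 ms.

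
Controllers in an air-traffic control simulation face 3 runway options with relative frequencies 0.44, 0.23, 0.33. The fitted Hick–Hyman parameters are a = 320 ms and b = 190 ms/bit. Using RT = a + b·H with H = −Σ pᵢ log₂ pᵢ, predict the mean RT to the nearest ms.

612 ms

H = 0.44·log₂(1/0.44) + 0.23·log₂(1/0.23) + 0.33·log₂(1/0.33) = 1.5366 bits.
RT = 320 + 190 × 1.5366 = 611.96 ms.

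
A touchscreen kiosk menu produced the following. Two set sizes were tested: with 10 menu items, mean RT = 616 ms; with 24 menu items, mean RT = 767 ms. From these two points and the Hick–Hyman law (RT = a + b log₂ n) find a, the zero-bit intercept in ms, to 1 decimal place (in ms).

218.9 ms

Slope: b = (767 − 616) / (log₂ 24 − log₂ 10) = 151/1.2630 = 119.553 ms/bit.
a = RT₁ − b·log₂ n₁ = 616 − 119.553 × 3.3219 = 218.852 ms.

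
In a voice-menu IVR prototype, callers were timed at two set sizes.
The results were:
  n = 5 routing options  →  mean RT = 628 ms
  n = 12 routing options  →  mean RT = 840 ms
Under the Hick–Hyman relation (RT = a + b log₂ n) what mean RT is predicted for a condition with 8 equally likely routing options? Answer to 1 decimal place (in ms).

With log₂ n on the abscissa the relation is linear; from the two conditions:
  b = (840 − 628) / (log₂ 12 − log₂ 5) = 212 / (3.5850 − 2.3219) = 167.850 ms/bit
  a = 628 − 167.850 × 2.3219 = 238.265 ms
Then RT(8) = 238.265 + 167.850 × log₂ 8 = 238.265 + 167.850 × 3 ≈ 741.814 ms.

741.8 ms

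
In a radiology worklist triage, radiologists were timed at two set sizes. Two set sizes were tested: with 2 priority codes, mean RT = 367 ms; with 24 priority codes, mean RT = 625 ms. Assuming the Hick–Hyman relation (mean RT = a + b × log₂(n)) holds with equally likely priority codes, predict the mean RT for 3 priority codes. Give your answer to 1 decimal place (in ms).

409.1 ms

With log₂ n on the abscissa the relation is linear; from the two conditions:
  b = (625 − 367) / (log₂ 24 − log₂ 2) = 258 / (4.5850 − 1) = 71.967 ms/bit
  a = 367 − 71.967 × 1 = 295.033 ms
Then RT(3) = 295.033 + 71.967 × log₂ 3 = 295.033 + 71.967 × 1.5850 ≈ 409.098 ms.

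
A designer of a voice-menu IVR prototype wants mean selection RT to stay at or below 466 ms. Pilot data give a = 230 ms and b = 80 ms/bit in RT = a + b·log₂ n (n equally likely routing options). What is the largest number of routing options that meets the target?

7

80·log₂ n ≤ 466 − 230 = 236, giving log₂ n ≤ 2.9500 and n ≤ 7.727. The largest whole number is 7.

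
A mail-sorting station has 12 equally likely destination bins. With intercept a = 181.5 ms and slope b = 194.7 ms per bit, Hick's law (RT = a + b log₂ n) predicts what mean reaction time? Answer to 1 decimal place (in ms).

879.5 ms

log₂(12) = 3.5850 bits, so RT = 181.5 + 194.7 × 3.5850 ≈ 879.492 ms.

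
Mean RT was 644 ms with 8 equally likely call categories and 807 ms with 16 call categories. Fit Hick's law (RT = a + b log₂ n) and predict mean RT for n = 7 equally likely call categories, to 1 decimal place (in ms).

Solve the two-equation system in a and b:
  b = (807 − 644) / (log₂ 16 − log₂ 8) = 163 / (4 − 3) = 163.000 ms/bit
  a = 644 − 163.000 × 3 = 155.000 ms
Then RT(7) = 155.000 + 163.000 × log₂ 7 = 155.000 + 163.000 × 2.8074 ≈ 612.599 ms.

612.6 ms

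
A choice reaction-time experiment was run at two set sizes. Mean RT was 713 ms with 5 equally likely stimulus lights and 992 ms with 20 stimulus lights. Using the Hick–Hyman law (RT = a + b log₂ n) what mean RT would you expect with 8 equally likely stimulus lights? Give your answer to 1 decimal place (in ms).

RT is linear in log₂ n, so two points fix the line:
  b = (992 − 713) / (log₂ 20 − log₂ 5) = 279 / (4.3219 − 2.3219) = 139.500 ms/bit
  a = 713 − 139.500 × 2.3219 = 389.091 ms
Then RT(8) = 389.091 + 139.500 × log₂ 8 = 389.091 + 139.500 × 3 ≈ 807.591 ms.

807.6 ms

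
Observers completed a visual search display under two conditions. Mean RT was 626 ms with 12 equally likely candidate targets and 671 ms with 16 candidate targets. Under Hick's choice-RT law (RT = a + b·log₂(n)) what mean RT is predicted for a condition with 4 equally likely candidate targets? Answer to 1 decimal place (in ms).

Fit slope and intercept:
  b = (671 − 626) / (log₂ 16 − log₂ 12) = 45 / (4 − 3.5850) = 108.424 ms/bit
  a = 626 − 108.424 × 3.5850 = 237.304 ms
Then RT(4) = 237.304 + 108.424 × log₂ 4 = 237.304 + 108.424 × 2 ≈ 454.152 ms.

454.2 ms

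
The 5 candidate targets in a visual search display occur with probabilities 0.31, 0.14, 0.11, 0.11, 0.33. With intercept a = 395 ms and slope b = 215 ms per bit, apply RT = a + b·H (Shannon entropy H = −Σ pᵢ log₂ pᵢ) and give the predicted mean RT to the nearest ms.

857 ms

Entropy contributions −pᵢ log₂ pᵢ: 0.5238, 0.3971, 0.3503, 0.3503, 0.5278; sum H = 2.1493 bits.
RT = a + bH = 395 + 215·2.1493 = 857.10 ms.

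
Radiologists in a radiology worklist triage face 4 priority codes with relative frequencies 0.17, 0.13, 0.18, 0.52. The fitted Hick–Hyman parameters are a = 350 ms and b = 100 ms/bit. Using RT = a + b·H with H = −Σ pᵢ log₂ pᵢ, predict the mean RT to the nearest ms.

525 ms

Entropy contributions −pᵢ log₂ pᵢ: 0.4346, 0.3826, 0.4453, 0.4906; sum H = 1.7531 bits.
RT = a + bH = 350 + 100·1.7531 = 525.31 ms.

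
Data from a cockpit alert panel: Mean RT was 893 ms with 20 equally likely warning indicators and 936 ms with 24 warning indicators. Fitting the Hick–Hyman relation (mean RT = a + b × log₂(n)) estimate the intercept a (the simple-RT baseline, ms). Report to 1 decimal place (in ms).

Slope: b = (936 − 893) / (log₂ 24 − log₂ 20) = 43/0.2630 = 163.477 ms/bit.
Intercept: a = 893 − 163.477·log₂(20) = 186.465 ms.

186.5 ms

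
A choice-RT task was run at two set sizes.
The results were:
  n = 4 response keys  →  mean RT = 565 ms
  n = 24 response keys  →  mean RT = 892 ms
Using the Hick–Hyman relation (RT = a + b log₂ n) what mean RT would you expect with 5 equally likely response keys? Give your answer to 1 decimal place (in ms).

605.7 ms

RT is linear in log₂ n, so two points fix the line:
  b = (892 − 565) / (log₂ 24 − log₂ 4) = 327 / (4.5850 − 2) = 126.501 ms/bit
  a = 565 − 126.501 × 2 = 311.998 ms
Then RT(5) = 311.998 + 126.501 × log₂ 5 = 311.998 + 126.501 × 2.3219 ≈ 605.724 ms.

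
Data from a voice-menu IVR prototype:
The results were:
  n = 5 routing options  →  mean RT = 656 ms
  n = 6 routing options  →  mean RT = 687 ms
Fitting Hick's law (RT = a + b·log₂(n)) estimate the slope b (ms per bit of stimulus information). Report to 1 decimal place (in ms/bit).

117.9 ms/bit

b = (RT₂ − RT₁)/(log₂ n₂ − log₂ n₁) = (687 − 656)/(2.5850 − 2.3219) = 117.855 ms/bit.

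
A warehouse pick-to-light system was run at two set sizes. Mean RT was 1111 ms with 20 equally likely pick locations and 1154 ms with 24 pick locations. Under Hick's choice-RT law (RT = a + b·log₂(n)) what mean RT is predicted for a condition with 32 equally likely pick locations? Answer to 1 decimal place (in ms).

1221.8 ms

Solve the two-equation system in a and b:
  b = (1154 − 1111) / (log₂ 24 − log₂ 20) = 43 / (4.5850 − 4.3219) = 163.477 ms/bit
  a = 1111 − 163.477 × 4.3219 = 404.465 ms
Then RT(32) = 404.465 + 163.477 × log₂ 32 = 404.465 + 163.477 × 5 ≈ 1221.849 ms.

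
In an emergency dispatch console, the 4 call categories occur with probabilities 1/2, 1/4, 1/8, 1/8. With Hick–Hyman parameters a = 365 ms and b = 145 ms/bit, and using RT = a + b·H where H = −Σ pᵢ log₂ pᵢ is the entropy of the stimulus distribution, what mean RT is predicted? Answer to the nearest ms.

Each term −pᵢ log₂ pᵢ: 0.5·1 + 0.25·2 + 0.125·3 + 0.125·3; summed, H = 1.750 bits.
Mean RT = a + bH = 365 + 145·1.750 = 618.75 ms.

619 ms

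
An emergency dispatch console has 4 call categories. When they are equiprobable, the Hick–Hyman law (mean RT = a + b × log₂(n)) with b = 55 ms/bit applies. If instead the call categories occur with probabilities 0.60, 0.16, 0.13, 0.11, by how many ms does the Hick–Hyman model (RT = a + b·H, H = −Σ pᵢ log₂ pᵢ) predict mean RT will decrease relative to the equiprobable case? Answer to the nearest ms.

22 ms

Equiprobable entropy H₀ = log₂ 4 = 2.0000 bits.
Skewed entropy H = −Σ pᵢ log₂ pᵢ = 1.5981 bits.
ΔRT = b·(H₀ − H) = 55 × 0.4019 = 22.10 ms.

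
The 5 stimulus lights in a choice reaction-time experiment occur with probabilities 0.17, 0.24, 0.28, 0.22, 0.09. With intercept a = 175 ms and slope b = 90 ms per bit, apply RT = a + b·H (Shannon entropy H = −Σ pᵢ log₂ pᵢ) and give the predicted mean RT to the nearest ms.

376 ms

H = 0.17·log₂(1/0.17) + 0.24·log₂(1/0.24) + 0.28·log₂(1/0.28) + 0.22·log₂(1/0.22) + 0.09·log₂(1/0.09) = 2.2362 bits.
RT = 175 + 90 × 2.2362 = 376.26 ms.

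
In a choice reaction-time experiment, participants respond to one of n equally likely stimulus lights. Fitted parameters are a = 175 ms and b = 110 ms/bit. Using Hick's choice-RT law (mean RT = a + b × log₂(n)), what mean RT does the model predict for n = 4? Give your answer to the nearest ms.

log₂(4) = 2 bits, so RT = 175 + 110 × 2 ≈ 395.000 ms.

395 ms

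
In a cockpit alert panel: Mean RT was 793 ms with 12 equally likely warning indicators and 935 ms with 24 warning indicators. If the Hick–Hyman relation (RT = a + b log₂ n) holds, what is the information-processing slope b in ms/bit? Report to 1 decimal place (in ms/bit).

142.0 ms/bit

The slope on a log₂ axis is (935 − 793) / (4.5850 − 3.5850) = 142.000 ms/bit.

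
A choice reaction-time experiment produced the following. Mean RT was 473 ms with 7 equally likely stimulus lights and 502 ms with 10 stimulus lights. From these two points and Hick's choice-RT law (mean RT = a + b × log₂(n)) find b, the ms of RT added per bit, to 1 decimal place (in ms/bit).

The slope on a log₂ axis is (502 − 473) / (3.3219 − 2.8074) = 56.357 ms/bit.

56.4 ms/bit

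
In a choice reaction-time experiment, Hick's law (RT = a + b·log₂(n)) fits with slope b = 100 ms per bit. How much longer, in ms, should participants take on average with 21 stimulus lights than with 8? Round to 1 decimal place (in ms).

Only the slope matters, since a is common to both: ΔRT = b·log₂(n₂/n₁).
log₂(21) − log₂(8) = 4.3923 − 3 = 1.3923.
ΔRT = 100 × 1.3923 = 139.232 ms.

139.2 ms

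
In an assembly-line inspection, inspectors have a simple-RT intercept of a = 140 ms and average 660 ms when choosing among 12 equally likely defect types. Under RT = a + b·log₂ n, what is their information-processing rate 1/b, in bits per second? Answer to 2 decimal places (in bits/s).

6.89 bits/s

Choice component = 660 − 140 = 520 ms over log₂(12) = 3.5850 bits.
b = 520 / 3.5850 = 145.050 ms/bit, so 1/b = 6.894 bits/s.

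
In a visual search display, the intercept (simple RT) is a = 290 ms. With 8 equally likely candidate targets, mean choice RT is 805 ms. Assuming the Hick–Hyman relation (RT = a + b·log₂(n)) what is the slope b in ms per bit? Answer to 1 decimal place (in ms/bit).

8 alternatives carry log₂ 8 = 3 bits; the choice cost is 805 − 290 = 515 ms, so b = 515/3 = 171.667 ms/bit.

171.7 ms/bit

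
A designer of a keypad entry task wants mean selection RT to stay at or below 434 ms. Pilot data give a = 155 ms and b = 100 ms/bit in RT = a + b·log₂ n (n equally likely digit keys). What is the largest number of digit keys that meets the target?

100·log₂ n ≤ 434 − 155 = 279, giving log₂ n ≤ 2.7900 and n ≤ 6.916. The largest whole number is 6.

6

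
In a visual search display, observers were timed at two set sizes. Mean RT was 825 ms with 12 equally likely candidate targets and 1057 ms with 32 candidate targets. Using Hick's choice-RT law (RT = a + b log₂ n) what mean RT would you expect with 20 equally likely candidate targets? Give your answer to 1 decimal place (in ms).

Solve the two-equation system in a and b:
  b = (1057 − 825) / (log₂ 32 − log₂ 12) = 232 / (5 − 3.5850) = 163.953 ms/bit
  a = 825 − 163.953 × 3.5850 = 237.234 ms
Then RT(20) = 237.234 + 163.953 × log₂ 20 = 237.234 + 163.953 × 4.3219 ≈ 945.828 ms.

945.8 ms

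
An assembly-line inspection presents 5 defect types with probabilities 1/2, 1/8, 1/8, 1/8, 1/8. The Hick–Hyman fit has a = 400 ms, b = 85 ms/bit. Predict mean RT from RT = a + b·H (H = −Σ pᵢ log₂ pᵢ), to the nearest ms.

570 ms

Each term −pᵢ log₂ pᵢ: 0.5·1 + 0.125·3 + 0.125·3 + 0.125·3 + 0.125·3; summed, H = 2.000 bits.
Mean RT = a + bH = 400 + 85·2.000 = 570.00 ms.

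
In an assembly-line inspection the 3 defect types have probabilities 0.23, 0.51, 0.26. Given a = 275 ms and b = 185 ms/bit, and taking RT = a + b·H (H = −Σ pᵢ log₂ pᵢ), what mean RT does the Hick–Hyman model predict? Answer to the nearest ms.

550 ms

H = 0.23·log₂(1/0.23) + 0.51·log₂(1/0.51) + 0.26·log₂(1/0.26) = 1.4884 bits.
RT = 275 + 185 × 1.4884 = 550.35 ms.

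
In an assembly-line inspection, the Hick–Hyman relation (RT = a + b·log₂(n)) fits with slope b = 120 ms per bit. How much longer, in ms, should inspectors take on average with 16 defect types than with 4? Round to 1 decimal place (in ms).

240.0 ms

ΔRT = (a + b log₂ n₂) − (a + b log₂ n₁) = b·(log₂ n₂ − log₂ n₁).
log₂(16) − log₂(4) = log₂(16/4) = log₂(4) = 2.
ΔRT = 120 × 2.0000 = 240.000 ms.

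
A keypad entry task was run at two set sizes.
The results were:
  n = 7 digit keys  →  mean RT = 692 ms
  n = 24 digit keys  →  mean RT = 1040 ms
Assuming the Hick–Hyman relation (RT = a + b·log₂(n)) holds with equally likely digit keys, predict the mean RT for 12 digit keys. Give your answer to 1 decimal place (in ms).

844.2 ms

With log₂ n on the abscissa the relation is linear; from the two conditions:
  b = (1040 − 692) / (log₂ 24 − log₂ 7) = 348 / (4.5850 − 2.8074) = 195.769 ms/bit
  a = 692 − 195.769 × 2.8074 = 142.408 ms
Then RT(12) = 142.408 + 195.769 × log₂ 12 = 142.408 + 195.769 × 3.5850 ≈ 844.231 ms.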